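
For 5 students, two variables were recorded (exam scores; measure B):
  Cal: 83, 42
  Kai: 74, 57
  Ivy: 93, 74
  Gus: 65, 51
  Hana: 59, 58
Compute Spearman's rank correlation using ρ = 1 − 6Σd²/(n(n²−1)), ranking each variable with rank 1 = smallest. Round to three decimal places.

Ranks of variable 1: 4, 3, 5, 2, 1
Ranks of variable 2: 1, 3, 5, 2, 4
d = r₁ − r₂: 3, 0, 0, 0, -3
d²: 9, 0, 0, 0, 9; Σd² = 18
ρ = 1 − 6·18/(5·24) = 1 − 108/120 = 0.100

0.100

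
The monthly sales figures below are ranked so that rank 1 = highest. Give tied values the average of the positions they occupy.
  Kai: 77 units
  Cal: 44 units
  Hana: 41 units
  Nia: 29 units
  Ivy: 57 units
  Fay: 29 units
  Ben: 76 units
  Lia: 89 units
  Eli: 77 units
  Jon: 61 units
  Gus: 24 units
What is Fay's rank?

Sorted (descending): 89, 77, 77, 76, 61, 57, 44, 41, 29, 29, 24
The 2 values of 77 occupy positions 2–3 → average rank (2+3)/2 = 2.5.
The 2 values of 29 occupy positions 9–10 → average rank (9+10)/2 = 9.5.
Fay has value 29 units → rank 9.5.

9.5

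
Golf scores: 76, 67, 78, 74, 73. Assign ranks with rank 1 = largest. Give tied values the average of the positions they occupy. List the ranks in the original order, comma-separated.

Sorted (descending): 78, 76, 74, 73, 67
No ties — each value takes its position as its rank.

2, 5, 1, 3, 4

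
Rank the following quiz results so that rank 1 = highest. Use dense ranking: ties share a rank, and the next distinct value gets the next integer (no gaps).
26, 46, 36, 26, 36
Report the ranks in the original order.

3, 1, 2, 3, 2

Sorted (descending): 46, 36, 36, 26, 26
The 2 values of 36 share dense rank 2.
The 2 values of 26 share dense rank 3.
Remaining distinct values take the next consecutive integers.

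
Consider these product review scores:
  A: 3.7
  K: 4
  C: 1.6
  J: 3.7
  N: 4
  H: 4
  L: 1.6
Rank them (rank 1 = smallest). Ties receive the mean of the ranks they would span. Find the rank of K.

6

Sorted (ascending): 1.6, 1.6, 3.7, 3.7, 4, 4, 4
The 2 values of 1.6 occupy positions 1–2 → average rank (1+2)/2 = 1.5.
The 2 values of 3.7 occupy positions 3–4 → average rank (3+4)/2 = 3.5.
The 3 values of 4 occupy positions 5–7 → average rank 6.
K has value 4 → rank 6.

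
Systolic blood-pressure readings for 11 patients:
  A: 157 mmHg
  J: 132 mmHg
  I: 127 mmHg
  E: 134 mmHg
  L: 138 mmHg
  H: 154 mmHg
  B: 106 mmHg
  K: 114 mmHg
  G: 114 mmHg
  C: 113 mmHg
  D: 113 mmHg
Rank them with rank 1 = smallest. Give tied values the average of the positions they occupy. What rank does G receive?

Sorted (ascending): 106, 113, 113, 114, 114, 127, 132, 134, 138, 154, 157
The 2 values of 113 occupy positions 2–3 → average rank (2+3)/2 = 2.5.
The 2 values of 114 occupy positions 4–5 → average rank (4+5)/2 = 4.5.
G has value 114 mmHg → rank 4.5.

4.5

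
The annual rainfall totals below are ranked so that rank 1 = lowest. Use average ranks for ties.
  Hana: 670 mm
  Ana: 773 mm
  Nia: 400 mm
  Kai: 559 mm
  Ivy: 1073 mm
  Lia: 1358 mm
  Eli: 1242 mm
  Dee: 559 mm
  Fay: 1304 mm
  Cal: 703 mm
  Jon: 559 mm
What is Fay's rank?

10

Sorted (ascending): 400, 559, 559, 559, 670, 703, 773, 1073, 1242, 1304, 1358
The 3 values of 559 occupy positions 2–4 → average rank 3.
Fay has value 1304 mm → rank 10.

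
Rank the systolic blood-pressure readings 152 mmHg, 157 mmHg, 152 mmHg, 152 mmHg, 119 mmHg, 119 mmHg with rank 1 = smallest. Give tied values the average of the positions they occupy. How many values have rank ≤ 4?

5

Sorted (ascending): 119, 119, 152, 152, 152, 157
The 2 values of 119 occupy positions 1–2 → average rank (1+2)/2 = 1.5.
The 3 values of 152 occupy positions 3–5 → average rank 4.
Ranks ≤ 4: {1.5, 1.5, 4, 4, 4} → 5 values.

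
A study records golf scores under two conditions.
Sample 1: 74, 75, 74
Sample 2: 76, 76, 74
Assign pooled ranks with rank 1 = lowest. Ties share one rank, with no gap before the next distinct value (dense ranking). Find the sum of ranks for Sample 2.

Sorted (ascending): 74, 74, 74, 75, 76, 76
The 3 values of 74 share dense rank 1.
The 2 values of 76 share dense rank 3.
Remaining distinct values take the next consecutive integers.
Sample 2 values → pooled ranks: 76→3, 76→3, 74→1
Rank sum = 3 + 3 + 1 = 7

7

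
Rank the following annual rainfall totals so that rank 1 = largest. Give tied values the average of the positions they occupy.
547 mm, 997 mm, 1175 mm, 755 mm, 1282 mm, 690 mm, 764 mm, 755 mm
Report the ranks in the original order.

8, 3, 2, 5.5, 1, 7, 4, 5.5

Sorted (descending): 1282, 1175, 997, 764, 755, 755, 690, 547
The 2 values of 755 occupy positions 5–6 → average rank (5+6)/2 = 5.5.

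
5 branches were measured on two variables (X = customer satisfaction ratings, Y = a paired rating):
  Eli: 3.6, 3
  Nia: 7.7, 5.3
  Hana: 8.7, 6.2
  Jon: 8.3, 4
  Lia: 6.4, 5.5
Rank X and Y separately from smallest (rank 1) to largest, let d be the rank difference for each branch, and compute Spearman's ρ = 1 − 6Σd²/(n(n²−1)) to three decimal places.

0.600

Ranks of variable 1: 1, 3, 5, 4, 2
Ranks of variable 2: 1, 3, 5, 2, 4
d = r₁ − r₂: 0, 0, 0, 2, -2
d²: 0, 0, 0, 4, 4; Σd² = 8
ρ = 1 − 6·8/(5·24) = 1 − 48/120 = 0.600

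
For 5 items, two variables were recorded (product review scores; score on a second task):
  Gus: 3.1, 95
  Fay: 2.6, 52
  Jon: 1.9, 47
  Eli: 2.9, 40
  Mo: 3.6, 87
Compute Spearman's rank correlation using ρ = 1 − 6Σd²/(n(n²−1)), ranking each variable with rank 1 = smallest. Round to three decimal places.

Ranks of variable 1: 4, 2, 1, 3, 5
Ranks of variable 2: 5, 3, 2, 1, 4
d = r₁ − r₂: -1, -1, -1, 2, 1
d²: 1, 1, 1, 4, 1; Σd² = 8
ρ = 1 − 6·8/(5·24) = 1 − 48/120 = 0.600

0.600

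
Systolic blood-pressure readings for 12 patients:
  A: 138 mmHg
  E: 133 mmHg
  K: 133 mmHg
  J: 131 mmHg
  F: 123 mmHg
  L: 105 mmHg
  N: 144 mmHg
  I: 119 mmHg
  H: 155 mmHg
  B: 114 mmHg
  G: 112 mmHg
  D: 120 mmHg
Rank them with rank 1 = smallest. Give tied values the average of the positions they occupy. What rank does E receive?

8.5

Sorted (ascending): 105, 112, 114, 119, 120, 123, 131, 133, 133, 138, 144, 155
The 2 values of 133 occupy positions 8–9 → average rank (8+9)/2 = 8.5.
E has value 133 mmHg → rank 8.5.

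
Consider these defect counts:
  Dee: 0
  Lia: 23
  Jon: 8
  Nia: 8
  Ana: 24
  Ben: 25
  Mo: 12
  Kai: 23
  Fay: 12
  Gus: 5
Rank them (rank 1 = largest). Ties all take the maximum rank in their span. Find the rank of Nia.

8

Sorted (descending): 25, 24, 23, 23, 12, 12, 8, 8, 5, 0
The 2 values of 23 occupy positions 3–4 → each gets rank 4.
The 2 values of 12 occupy positions 5–6 → each gets rank 6.
The 2 values of 8 occupy positions 7–8 → each gets rank 8.
Nia has value 8 → rank 8.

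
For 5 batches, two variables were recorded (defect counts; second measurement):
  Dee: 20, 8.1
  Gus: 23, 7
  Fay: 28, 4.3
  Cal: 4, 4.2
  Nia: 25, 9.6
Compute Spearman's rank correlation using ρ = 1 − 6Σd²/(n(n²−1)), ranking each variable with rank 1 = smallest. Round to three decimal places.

Ranks of variable 1: 2, 3, 5, 1, 4
Ranks of variable 2: 4, 3, 2, 1, 5
d = r₁ − r₂: -2, 0, 3, 0, -1
d²: 4, 0, 9, 0, 1; Σd² = 14
ρ = 1 − 6·14/(5·24) = 1 − 84/120 = 0.300

0.300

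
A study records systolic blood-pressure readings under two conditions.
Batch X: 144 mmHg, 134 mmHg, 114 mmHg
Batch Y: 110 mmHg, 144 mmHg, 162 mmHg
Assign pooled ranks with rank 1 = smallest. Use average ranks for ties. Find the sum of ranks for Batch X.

Sorted (ascending): 110, 114, 134, 144, 144, 162
The 2 values of 144 occupy positions 4–5 → average rank (4+5)/2 = 4.5.
Batch X values → pooled ranks: 144→4.5, 134→3, 114→2
Rank sum = 4.5 + 3 + 2 = 9.5

9.5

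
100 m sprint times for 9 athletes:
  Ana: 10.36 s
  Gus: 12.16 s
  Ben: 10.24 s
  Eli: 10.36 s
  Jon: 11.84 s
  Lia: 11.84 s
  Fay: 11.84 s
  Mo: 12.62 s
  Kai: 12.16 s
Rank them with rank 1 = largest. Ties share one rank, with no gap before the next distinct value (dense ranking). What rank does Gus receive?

2

Sorted (descending): 12.62, 12.16, 12.16, 11.84, 11.84, 11.84, 10.36, 10.36, 10.24
The 2 values of 12.16 share dense rank 2.
The 3 values of 11.84 share dense rank 3.
The 2 values of 10.36 share dense rank 4.
Remaining distinct values take the next consecutive integers.
Gus has value 12.16 s → rank 2.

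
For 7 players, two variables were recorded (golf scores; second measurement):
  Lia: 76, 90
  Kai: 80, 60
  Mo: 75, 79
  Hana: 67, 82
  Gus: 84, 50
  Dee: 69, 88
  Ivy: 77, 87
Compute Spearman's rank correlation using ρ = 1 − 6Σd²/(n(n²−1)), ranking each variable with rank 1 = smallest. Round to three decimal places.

-0.536

Ranks of variable 1: 4, 6, 3, 1, 7, 2, 5
Ranks of variable 2: 7, 2, 3, 4, 1, 6, 5
d = r₁ − r₂: -3, 4, 0, -3, 6, -4, 0
d²: 9, 16, 0, 9, 36, 16, 0; Σd² = 86
ρ = 1 − 6·86/(7·48) = 1 − 516/336 = -0.536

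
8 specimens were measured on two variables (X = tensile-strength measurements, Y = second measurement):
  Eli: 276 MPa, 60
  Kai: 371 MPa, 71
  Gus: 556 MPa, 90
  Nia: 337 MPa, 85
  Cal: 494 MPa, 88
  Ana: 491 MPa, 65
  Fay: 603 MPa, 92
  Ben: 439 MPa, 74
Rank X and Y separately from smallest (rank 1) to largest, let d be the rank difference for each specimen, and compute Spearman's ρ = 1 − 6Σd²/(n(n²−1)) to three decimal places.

0.786

Ranks of variable 1: 1, 3, 7, 2, 6, 5, 8, 4
Ranks of variable 2: 1, 3, 7, 5, 6, 2, 8, 4
d = r₁ − r₂: 0, 0, 0, -3, 0, 3, 0, 0
d²: 0, 0, 0, 9, 0, 9, 0, 0; Σd² = 18
ρ = 1 − 6·18/(8·63) = 1 − 108/504 = 0.786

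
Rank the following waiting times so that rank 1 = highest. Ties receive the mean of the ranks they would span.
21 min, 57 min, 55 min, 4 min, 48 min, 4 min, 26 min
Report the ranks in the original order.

Sorted (descending): 57, 55, 48, 26, 21, 4, 4
The 2 values of 4 occupy positions 6–7 → average rank (6+7)/2 = 6.5.

5, 1, 2, 6.5, 3, 6.5, 4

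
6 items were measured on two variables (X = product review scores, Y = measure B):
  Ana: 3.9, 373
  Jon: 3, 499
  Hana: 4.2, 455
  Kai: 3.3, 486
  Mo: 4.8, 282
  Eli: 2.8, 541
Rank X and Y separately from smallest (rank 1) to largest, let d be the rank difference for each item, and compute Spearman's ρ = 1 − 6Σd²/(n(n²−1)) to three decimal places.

Ranks of variable 1: 4, 2, 5, 3, 6, 1
Ranks of variable 2: 2, 5, 3, 4, 1, 6
d = r₁ − r₂: 2, -3, 2, -1, 5, -5
d²: 4, 9, 4, 1, 25, 25; Σd² = 68
ρ = 1 − 6·68/(6·35) = 1 − 408/210 = -0.943

-0.943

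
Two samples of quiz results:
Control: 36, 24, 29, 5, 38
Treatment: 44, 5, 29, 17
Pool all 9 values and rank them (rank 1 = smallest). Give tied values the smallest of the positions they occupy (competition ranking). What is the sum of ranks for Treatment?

18

Sorted (ascending): 5, 5, 17, 24, 29, 29, 36, 38, 44
The 2 values of 5 occupy positions 1–2 → each gets rank 1.
The 2 values of 29 occupy positions 5–6 → each gets rank 5.
Treatment values → pooled ranks: 44→9, 5→1, 29→5, 17→3
Rank sum = 9 + 1 + 5 + 3 = 18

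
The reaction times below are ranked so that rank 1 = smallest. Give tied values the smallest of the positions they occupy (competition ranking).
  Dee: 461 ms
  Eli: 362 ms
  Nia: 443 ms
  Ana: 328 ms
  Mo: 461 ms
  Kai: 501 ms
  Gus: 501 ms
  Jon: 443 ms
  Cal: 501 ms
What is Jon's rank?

Sorted (ascending): 328, 362, 443, 443, 461, 461, 501, 501, 501
The 2 values of 443 occupy positions 3–4 → each gets rank 3.
The 2 values of 461 occupy positions 5–6 → each gets rank 5.
The 3 values of 501 occupy positions 7–9 → each gets rank 7.
Jon has value 443 ms → rank 3.

3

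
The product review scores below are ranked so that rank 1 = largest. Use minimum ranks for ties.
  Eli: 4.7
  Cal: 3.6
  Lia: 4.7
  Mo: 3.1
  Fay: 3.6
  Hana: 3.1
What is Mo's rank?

Sorted (descending): 4.7, 4.7, 3.6, 3.6, 3.1, 3.1
The 2 values of 4.7 occupy positions 1–2 → each gets rank 1.
The 2 values of 3.6 occupy positions 3–4 → each gets rank 3.
The 2 values of 3.1 occupy positions 5–6 → each gets rank 5.
Mo has value 3.1 → rank 5.

5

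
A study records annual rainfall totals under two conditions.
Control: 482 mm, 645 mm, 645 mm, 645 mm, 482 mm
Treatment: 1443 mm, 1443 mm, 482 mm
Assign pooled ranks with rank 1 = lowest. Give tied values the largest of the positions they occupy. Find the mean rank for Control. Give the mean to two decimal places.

4.80

Sorted (ascending): 482, 482, 482, 645, 645, 645, 1443, 1443
The 3 values of 482 occupy positions 1–3 → each gets rank 3.
The 3 values of 645 occupy positions 4–6 → each gets rank 6.
The 2 values of 1443 occupy positions 7–8 → each gets rank 8.
Control values → pooled ranks: 482→3, 645→6, 645→6, 645→6, 482→3
Mean rank = (3 + 6 + 6 + 6 + 3) / 5 = 4.80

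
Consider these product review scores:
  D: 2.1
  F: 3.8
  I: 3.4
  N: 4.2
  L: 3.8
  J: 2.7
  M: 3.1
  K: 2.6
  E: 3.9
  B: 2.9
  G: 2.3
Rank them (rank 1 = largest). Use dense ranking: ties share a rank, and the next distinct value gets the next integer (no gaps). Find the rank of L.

Sorted (descending): 4.2, 3.9, 3.8, 3.8, 3.4, 3.1, 2.9, 2.7, 2.6, 2.3, 2.1
The 2 values of 3.8 share dense rank 3.
Remaining distinct values take the next consecutive integers.
L has value 3.8 → rank 3.

3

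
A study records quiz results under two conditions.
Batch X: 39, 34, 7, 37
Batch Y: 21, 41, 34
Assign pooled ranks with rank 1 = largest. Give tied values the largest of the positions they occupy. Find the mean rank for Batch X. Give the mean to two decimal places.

Sorted (descending): 41, 39, 37, 34, 34, 21, 7
The 2 values of 34 occupy positions 4–5 → each gets rank 5.
Batch X values → pooled ranks: 39→2, 34→5, 7→7, 37→3
Mean rank = (2 + 5 + 7 + 3) / 4 = 4.25

4.25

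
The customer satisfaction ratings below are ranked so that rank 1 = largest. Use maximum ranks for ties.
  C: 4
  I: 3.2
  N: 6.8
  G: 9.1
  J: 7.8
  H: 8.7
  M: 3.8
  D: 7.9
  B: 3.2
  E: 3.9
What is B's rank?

10

Sorted (descending): 9.1, 8.7, 7.9, 7.8, 6.8, 4, 3.9, 3.8, 3.2, 3.2
The 2 values of 3.2 occupy positions 9–10 → each gets rank 10.
B has value 3.2 → rank 10.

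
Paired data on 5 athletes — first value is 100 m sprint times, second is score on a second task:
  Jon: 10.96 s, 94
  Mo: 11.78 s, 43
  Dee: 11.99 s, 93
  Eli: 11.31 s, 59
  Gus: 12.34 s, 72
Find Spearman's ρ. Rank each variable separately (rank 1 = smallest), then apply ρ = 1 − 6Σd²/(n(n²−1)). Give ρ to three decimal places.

Ranks of variable 1: 1, 3, 4, 2, 5
Ranks of variable 2: 5, 1, 4, 2, 3
d = r₁ − r₂: -4, 2, 0, 0, 2
d²: 16, 4, 0, 0, 4; Σd² = 24
ρ = 1 − 6·24/(5·24) = 1 − 144/120 = -0.200

-0.200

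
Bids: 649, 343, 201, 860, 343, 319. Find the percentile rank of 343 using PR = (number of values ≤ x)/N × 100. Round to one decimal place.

N = 6.
Strictly below 343: 2. Equal to 343: 2.
PR = 4/6 × 100 = 66.7

66.7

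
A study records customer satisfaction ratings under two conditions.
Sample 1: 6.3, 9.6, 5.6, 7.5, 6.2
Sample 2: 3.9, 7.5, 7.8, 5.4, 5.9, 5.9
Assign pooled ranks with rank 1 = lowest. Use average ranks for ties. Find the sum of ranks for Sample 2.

30.5

Sorted (ascending): 3.9, 5.4, 5.6, 5.9, 5.9, 6.2, 6.3, 7.5, 7.5, 7.8, 9.6
The 2 values of 5.9 occupy positions 4–5 → average rank (4+5)/2 = 4.5.
The 2 values of 7.5 occupy positions 8–9 → average rank (8+9)/2 = 8.5.
Sample 2 values → pooled ranks: 3.9→1, 7.5→8.5, 7.8→10, 5.4→2, 5.9→4.5, 5.9→4.5
Rank sum = 1 + 8.5 + 10 + 2 + 4.5 + 4.5 = 30.5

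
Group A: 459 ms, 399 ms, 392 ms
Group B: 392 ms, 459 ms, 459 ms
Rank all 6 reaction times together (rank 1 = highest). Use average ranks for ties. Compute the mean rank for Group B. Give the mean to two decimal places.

Sorted (descending): 459, 459, 459, 399, 392, 392
The 3 values of 459 occupy positions 1–3 → average rank 2.
The 2 values of 392 occupy positions 5–6 → average rank (5+6)/2 = 5.5.
Group B values → pooled ranks: 392→5.5, 459→2, 459→2
Mean rank = (5.5 + 2 + 2) / 3 = 3.17

3.17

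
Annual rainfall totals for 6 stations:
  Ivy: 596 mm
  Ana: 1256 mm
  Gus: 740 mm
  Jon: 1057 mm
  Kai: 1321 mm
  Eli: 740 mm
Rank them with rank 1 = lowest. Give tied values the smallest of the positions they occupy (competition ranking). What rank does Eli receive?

2

Sorted (ascending): 596, 740, 740, 1057, 1256, 1321
The 2 values of 740 occupy positions 2–3 → each gets rank 2.
Eli has value 740 mm → rank 2.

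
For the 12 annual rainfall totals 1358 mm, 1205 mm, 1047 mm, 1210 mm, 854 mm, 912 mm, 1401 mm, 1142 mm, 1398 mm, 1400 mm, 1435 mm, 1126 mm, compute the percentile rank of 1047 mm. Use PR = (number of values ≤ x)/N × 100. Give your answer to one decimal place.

N = 12.
Strictly below 1047: 2. Equal to 1047: 1.
PR = 3/12 × 100 = 25.0

25.0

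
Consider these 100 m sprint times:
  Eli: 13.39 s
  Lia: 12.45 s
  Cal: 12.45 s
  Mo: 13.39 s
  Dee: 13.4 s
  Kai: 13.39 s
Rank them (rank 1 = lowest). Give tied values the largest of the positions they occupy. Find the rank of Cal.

Sorted (ascending): 12.45, 12.45, 13.39, 13.39, 13.39, 13.4
The 2 values of 12.45 occupy positions 1–2 → each gets rank 2.
The 3 values of 13.39 occupy positions 3–5 → each gets rank 5.
Cal has value 12.45 s → rank 2.

2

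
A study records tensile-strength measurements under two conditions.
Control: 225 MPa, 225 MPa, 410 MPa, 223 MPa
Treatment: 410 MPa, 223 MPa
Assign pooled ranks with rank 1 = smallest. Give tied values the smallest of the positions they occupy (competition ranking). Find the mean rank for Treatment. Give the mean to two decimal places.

3.00

Sorted (ascending): 223, 223, 225, 225, 410, 410
The 2 values of 223 occupy positions 1–2 → each gets rank 1.
The 2 values of 225 occupy positions 3–4 → each gets rank 3.
The 2 values of 410 occupy positions 5–6 → each gets rank 5.
Treatment values → pooled ranks: 410→5, 223→1
Mean rank = (5 + 1) / 2 = 3.00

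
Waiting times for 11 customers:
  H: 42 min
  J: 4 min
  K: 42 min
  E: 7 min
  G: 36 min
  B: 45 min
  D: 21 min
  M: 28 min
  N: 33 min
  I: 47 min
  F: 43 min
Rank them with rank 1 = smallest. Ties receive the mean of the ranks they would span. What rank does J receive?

Sorted (ascending): 4, 7, 21, 28, 33, 36, 42, 42, 43, 45, 47
The 2 values of 42 occupy positions 7–8 → average rank (7+8)/2 = 7.5.
J has value 4 min → rank 1.

1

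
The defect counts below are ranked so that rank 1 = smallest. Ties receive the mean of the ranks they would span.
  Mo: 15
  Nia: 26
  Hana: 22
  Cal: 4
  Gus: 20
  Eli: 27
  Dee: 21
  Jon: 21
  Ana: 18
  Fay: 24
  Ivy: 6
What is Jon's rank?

6.5

Sorted (ascending): 4, 6, 15, 18, 20, 21, 21, 22, 24, 26, 27
The 2 values of 21 occupy positions 6–7 → average rank (6+7)/2 = 6.5.
Jon has value 21 → rank 6.5.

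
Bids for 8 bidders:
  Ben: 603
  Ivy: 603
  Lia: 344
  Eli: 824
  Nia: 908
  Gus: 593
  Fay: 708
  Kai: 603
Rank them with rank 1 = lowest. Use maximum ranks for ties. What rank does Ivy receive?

5

Sorted (ascending): 344, 593, 603, 603, 603, 708, 824, 908
The 3 values of 603 occupy positions 3–5 → each gets rank 5.
Ivy has value 603 → rank 5.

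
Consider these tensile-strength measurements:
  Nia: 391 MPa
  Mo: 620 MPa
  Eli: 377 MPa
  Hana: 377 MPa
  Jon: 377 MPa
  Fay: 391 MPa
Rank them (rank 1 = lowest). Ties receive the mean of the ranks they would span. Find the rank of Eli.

2

Sorted (ascending): 377, 377, 377, 391, 391, 620
The 3 values of 377 occupy positions 1–3 → average rank 2.
The 2 values of 391 occupy positions 4–5 → average rank (4+5)/2 = 4.5.
Eli has value 377 MPa → rank 2.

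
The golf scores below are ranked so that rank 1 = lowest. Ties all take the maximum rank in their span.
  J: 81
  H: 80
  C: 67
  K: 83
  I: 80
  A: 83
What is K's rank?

6

Sorted (ascending): 67, 80, 80, 81, 83, 83
The 2 values of 80 occupy positions 2–3 → each gets rank 3.
The 2 values of 83 occupy positions 5–6 → each gets rank 6.
K has value 83 → rank 6.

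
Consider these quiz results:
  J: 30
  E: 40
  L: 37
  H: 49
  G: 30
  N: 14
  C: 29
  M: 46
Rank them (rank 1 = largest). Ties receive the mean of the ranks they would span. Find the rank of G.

Sorted (descending): 49, 46, 40, 37, 30, 30, 29, 14
The 2 values of 30 occupy positions 5–6 → average rank (5+6)/2 = 5.5.
G has value 30 → rank 5.5.

5.5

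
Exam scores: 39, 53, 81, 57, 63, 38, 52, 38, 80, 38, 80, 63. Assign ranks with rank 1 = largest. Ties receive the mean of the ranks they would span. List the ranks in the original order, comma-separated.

9, 7, 1, 6, 4.5, 11, 8, 11, 2.5, 11, 2.5, 4.5

Sorted (descending): 81, 80, 80, 63, 63, 57, 53, 52, 39, 38, 38, 38
The 2 values of 80 occupy positions 2–3 → average rank (2+3)/2 = 2.5.
The 2 values of 63 occupy positions 4–5 → average rank (4+5)/2 = 4.5.
The 3 values of 38 occupy positions 10–12 → average rank 11.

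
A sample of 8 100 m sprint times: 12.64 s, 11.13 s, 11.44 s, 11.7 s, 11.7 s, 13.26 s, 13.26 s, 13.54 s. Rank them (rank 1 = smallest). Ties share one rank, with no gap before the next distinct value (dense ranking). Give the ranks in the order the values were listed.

Sorted (ascending): 11.13, 11.44, 11.7, 11.7, 12.64, 13.26, 13.26, 13.54
The 2 values of 11.7 share dense rank 3.
The 2 values of 13.26 share dense rank 5.
Remaining distinct values take the next consecutive integers.

4, 1, 2, 3, 3, 5, 5, 6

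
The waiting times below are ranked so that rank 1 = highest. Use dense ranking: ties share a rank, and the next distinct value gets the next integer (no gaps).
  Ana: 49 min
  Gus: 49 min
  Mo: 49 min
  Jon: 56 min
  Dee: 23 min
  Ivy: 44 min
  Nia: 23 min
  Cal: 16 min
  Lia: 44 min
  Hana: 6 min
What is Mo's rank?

Sorted (descending): 56, 49, 49, 49, 44, 44, 23, 23, 16, 6
The 3 values of 49 share dense rank 2.
The 2 values of 44 share dense rank 3.
The 2 values of 23 share dense rank 4.
Remaining distinct values take the next consecutive integers.
Mo has value 49 min → rank 2.

2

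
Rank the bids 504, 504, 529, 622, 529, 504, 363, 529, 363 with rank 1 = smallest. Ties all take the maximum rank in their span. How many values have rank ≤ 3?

Sorted (ascending): 363, 363, 504, 504, 504, 529, 529, 529, 622
The 2 values of 363 occupy positions 1–2 → each gets rank 2.
The 3 values of 504 occupy positions 3–5 → each gets rank 5.
The 3 values of 529 occupy positions 6–8 → each gets rank 8.
Ranks ≤ 3: {2, 2} → 2 values.

2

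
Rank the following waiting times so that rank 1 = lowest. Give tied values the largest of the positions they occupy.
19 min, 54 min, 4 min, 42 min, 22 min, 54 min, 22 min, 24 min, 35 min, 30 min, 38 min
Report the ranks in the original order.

Sorted (ascending): 4, 19, 22, 22, 24, 30, 35, 38, 42, 54, 54
The 2 values of 22 occupy positions 3–4 → each gets rank 4.
The 2 values of 54 occupy positions 10–11 → each gets rank 11.

2, 11, 1, 9, 4, 11, 4, 5, 7, 6, 8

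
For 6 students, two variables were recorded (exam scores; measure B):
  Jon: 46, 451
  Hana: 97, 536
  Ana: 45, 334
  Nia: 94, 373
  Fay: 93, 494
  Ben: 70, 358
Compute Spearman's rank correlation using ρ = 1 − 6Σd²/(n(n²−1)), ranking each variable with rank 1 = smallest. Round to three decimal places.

Ranks of variable 1: 2, 6, 1, 5, 4, 3
Ranks of variable 2: 4, 6, 1, 3, 5, 2
d = r₁ − r₂: -2, 0, 0, 2, -1, 1
d²: 4, 0, 0, 4, 1, 1; Σd² = 10
ρ = 1 − 6·10/(6·35) = 1 − 60/210 = 0.714

0.714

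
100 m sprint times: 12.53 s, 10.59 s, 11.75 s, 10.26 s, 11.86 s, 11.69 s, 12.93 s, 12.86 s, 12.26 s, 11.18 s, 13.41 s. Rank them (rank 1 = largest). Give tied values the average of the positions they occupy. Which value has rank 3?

12.86

Sorted (descending): 13.41, 12.93, 12.86, 12.53, 12.26, 11.86, 11.75, 11.69, 11.18, 10.59, 10.26
No ties — each value takes its position as its rank.
Rank 3 → value 12.86.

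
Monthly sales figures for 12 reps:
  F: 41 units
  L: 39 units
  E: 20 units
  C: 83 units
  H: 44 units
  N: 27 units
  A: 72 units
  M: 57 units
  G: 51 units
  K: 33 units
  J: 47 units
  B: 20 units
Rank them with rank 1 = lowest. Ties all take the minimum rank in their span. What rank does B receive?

Sorted (ascending): 20, 20, 27, 33, 39, 41, 44, 47, 51, 57, 72, 83
The 2 values of 20 occupy positions 1–2 → each gets rank 1.
B has value 20 units → rank 1.

1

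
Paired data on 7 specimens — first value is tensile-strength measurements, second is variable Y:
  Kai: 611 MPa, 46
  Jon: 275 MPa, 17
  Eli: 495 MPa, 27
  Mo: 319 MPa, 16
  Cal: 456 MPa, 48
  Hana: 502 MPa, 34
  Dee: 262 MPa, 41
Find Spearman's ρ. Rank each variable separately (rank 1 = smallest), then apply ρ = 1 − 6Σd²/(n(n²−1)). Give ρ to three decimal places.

0.321

Ranks of variable 1: 7, 2, 5, 3, 4, 6, 1
Ranks of variable 2: 6, 2, 3, 1, 7, 4, 5
d = r₁ − r₂: 1, 0, 2, 2, -3, 2, -4
d²: 1, 0, 4, 4, 9, 4, 16; Σd² = 38
ρ = 1 − 6·38/(7·48) = 1 − 228/336 = 0.321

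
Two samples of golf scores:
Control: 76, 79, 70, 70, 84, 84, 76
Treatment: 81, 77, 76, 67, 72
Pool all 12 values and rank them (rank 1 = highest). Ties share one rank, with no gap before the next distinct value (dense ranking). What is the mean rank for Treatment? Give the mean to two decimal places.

Sorted (descending): 84, 84, 81, 79, 77, 76, 76, 76, 72, 70, 70, 67
The 2 values of 84 share dense rank 1.
The 3 values of 76 share dense rank 5.
The 2 values of 70 share dense rank 7.
Remaining distinct values take the next consecutive integers.
Treatment values → pooled ranks: 81→2, 77→4, 76→5, 67→8, 72→6
Mean rank = (2 + 4 + 5 + 8 + 6) / 5 = 5.00

5.00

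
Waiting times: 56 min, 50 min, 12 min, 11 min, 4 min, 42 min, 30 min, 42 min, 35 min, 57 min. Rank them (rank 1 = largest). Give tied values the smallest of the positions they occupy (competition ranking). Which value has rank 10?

Sorted (descending): 57, 56, 50, 42, 42, 35, 30, 12, 11, 4
The 2 values of 42 occupy positions 4–5 → each gets rank 4.
Rank 10 → value 4.

4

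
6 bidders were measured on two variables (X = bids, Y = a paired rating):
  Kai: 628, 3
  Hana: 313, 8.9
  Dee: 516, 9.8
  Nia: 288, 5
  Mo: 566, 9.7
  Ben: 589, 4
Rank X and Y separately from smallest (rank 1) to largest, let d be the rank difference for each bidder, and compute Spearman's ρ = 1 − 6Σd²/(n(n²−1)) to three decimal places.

-0.486

Ranks of variable 1: 6, 2, 3, 1, 4, 5
Ranks of variable 2: 1, 4, 6, 3, 5, 2
d = r₁ − r₂: 5, -2, -3, -2, -1, 3
d²: 25, 4, 9, 4, 1, 9; Σd² = 52
ρ = 1 − 6·52/(6·35) = 1 − 312/210 = -0.486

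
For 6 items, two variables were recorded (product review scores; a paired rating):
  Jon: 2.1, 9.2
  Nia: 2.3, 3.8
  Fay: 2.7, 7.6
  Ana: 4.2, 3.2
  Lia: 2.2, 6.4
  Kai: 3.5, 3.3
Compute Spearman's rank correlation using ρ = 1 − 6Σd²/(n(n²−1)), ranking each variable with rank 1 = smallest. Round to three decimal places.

Ranks of variable 1: 1, 3, 4, 6, 2, 5
Ranks of variable 2: 6, 3, 5, 1, 4, 2
d = r₁ − r₂: -5, 0, -1, 5, -2, 3
d²: 25, 0, 1, 25, 4, 9; Σd² = 64
ρ = 1 − 6·64/(6·35) = 1 − 384/210 = -0.829

-0.829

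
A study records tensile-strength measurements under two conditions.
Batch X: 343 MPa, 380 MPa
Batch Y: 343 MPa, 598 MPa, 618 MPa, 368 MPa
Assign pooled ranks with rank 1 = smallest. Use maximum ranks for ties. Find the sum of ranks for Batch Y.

16

Sorted (ascending): 343, 343, 368, 380, 598, 618
The 2 values of 343 occupy positions 1–2 → each gets rank 2.
Batch Y values → pooled ranks: 343→2, 598→5, 618→6, 368→3
Rank sum = 2 + 5 + 6 + 3 = 16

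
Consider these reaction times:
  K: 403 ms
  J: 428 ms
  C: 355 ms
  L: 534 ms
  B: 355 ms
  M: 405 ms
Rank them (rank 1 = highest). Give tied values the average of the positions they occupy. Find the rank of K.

4

Sorted (descending): 534, 428, 405, 403, 355, 355
The 2 values of 355 occupy positions 5–6 → average rank (5+6)/2 = 5.5.
K has value 403 ms → rank 4.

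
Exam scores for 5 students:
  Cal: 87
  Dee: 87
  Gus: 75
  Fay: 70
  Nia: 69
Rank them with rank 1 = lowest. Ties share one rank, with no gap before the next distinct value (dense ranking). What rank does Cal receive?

4

Sorted (ascending): 69, 70, 75, 87, 87
The 2 values of 87 share dense rank 4.
Remaining distinct values take the next consecutive integers.
Cal has value 87 → rank 4.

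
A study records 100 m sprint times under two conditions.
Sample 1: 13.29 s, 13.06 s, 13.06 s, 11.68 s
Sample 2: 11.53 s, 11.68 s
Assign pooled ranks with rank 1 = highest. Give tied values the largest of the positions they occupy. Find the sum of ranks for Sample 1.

12

Sorted (descending): 13.29, 13.06, 13.06, 11.68, 11.68, 11.53
The 2 values of 13.06 occupy positions 2–3 → each gets rank 3.
The 2 values of 11.68 occupy positions 4–5 → each gets rank 5.
Sample 1 values → pooled ranks: 13.29→1, 13.06→3, 13.06→3, 11.68→5
Rank sum = 1 + 3 + 3 + 5 = 12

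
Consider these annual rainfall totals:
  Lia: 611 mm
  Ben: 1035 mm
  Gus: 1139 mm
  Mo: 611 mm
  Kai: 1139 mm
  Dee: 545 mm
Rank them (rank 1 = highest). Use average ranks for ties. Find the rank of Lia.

Sorted (descending): 1139, 1139, 1035, 611, 611, 545
The 2 values of 1139 occupy positions 1–2 → average rank (1+2)/2 = 1.5.
The 2 values of 611 occupy positions 4–5 → average rank (4+5)/2 = 4.5.
Lia has value 611 mm → rank 4.5.

4.5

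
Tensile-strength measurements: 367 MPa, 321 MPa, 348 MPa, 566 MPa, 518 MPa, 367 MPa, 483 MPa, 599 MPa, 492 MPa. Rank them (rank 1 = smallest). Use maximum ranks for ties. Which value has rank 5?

483

Sorted (ascending): 321, 348, 367, 367, 483, 492, 518, 566, 599
The 2 values of 367 occupy positions 3–4 → each gets rank 4.
Rank 5 → value 483.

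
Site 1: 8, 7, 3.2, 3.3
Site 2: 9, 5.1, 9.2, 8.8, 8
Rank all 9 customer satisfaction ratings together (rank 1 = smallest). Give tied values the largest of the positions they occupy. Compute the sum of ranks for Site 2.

Sorted (ascending): 3.2, 3.3, 5.1, 7, 8, 8, 8.8, 9, 9.2
The 2 values of 8 occupy positions 5–6 → each gets rank 6.
Site 2 values → pooled ranks: 9→8, 5.1→3, 9.2→9, 8.8→7, 8→6
Rank sum = 8 + 3 + 9 + 7 + 6 = 33

33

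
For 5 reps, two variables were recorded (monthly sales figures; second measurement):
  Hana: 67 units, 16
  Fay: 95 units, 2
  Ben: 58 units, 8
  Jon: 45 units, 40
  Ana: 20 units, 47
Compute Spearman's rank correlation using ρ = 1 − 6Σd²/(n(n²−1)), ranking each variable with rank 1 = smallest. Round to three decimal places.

Ranks of variable 1: 4, 5, 3, 2, 1
Ranks of variable 2: 3, 1, 2, 4, 5
d = r₁ − r₂: 1, 4, 1, -2, -4
d²: 1, 16, 1, 4, 16; Σd² = 38
ρ = 1 − 6·38/(5·24) = 1 − 228/120 = -0.900

-0.900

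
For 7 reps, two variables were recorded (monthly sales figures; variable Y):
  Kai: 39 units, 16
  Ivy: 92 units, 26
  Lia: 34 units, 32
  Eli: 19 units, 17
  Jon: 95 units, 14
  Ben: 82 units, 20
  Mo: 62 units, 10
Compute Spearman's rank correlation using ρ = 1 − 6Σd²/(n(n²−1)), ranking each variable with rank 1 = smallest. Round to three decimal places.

-0.214

Ranks of variable 1: 3, 6, 2, 1, 7, 5, 4
Ranks of variable 2: 3, 6, 7, 4, 2, 5, 1
d = r₁ − r₂: 0, 0, -5, -3, 5, 0, 3
d²: 0, 0, 25, 9, 25, 0, 9; Σd² = 68
ρ = 1 − 6·68/(7·48) = 1 − 408/336 = -0.214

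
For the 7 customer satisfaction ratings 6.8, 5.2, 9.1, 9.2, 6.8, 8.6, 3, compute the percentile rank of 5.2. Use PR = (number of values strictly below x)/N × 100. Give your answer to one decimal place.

14.3

N = 7.
Strictly below 5.2: 1. Equal to 5.2: 1.
PR = 1/7 × 100 = 14.3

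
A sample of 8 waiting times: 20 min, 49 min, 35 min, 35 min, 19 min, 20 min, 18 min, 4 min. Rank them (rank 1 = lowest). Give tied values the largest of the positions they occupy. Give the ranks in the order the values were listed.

Sorted (ascending): 4, 18, 19, 20, 20, 35, 35, 49
The 2 values of 20 occupy positions 4–5 → each gets rank 5.
The 2 values of 35 occupy positions 6–7 → each gets rank 7.

5, 8, 7, 7, 3, 5, 2, 1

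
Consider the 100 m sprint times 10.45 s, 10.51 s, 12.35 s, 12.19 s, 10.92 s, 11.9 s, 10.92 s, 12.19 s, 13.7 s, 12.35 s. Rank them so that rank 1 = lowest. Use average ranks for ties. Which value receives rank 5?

11.9

Sorted (ascending): 10.45, 10.51, 10.92, 10.92, 11.9, 12.19, 12.19, 12.35, 12.35, 13.7
The 2 values of 10.92 occupy positions 3–4 → average rank (3+4)/2 = 3.5.
The 2 values of 12.19 occupy positions 6–7 → average rank (6+7)/2 = 6.5.
The 2 values of 12.35 occupy positions 8–9 → average rank (8+9)/2 = 8.5.
Rank 5 → value 11.9.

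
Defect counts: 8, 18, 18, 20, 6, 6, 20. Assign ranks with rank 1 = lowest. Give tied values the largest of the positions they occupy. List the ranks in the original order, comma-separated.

Sorted (ascending): 6, 6, 8, 18, 18, 20, 20
The 2 values of 6 occupy positions 1–2 → each gets rank 2.
The 2 values of 18 occupy positions 4–5 → each gets rank 5.
The 2 values of 20 occupy positions 6–7 → each gets rank 7.

3, 5, 5, 7, 2, 2, 7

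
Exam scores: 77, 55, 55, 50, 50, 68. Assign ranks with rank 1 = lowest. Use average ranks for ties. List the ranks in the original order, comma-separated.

Sorted (ascending): 50, 50, 55, 55, 68, 77
The 2 values of 50 occupy positions 1–2 → average rank (1+2)/2 = 1.5.
The 2 values of 55 occupy positions 3–4 → average rank (3+4)/2 = 3.5.

6, 3.5, 3.5, 1.5, 1.5, 5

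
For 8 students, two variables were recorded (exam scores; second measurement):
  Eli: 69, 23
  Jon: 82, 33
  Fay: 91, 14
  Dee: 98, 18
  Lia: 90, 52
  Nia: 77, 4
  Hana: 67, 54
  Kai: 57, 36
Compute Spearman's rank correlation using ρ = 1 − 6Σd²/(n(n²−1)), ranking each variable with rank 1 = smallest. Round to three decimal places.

Ranks of variable 1: 3, 5, 7, 8, 6, 4, 2, 1
Ranks of variable 2: 4, 5, 2, 3, 7, 1, 8, 6
d = r₁ − r₂: -1, 0, 5, 5, -1, 3, -6, -5
d²: 1, 0, 25, 25, 1, 9, 36, 25; Σd² = 122
ρ = 1 − 6·122/(8·63) = 1 − 732/504 = -0.452

-0.452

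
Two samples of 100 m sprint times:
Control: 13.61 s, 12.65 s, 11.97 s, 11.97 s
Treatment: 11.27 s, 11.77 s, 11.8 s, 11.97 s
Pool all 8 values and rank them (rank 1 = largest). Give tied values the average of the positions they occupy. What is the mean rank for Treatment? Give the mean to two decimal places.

Sorted (descending): 13.61, 12.65, 11.97, 11.97, 11.97, 11.8, 11.77, 11.27
The 3 values of 11.97 occupy positions 3–5 → average rank 4.
Treatment values → pooled ranks: 11.27→8, 11.77→7, 11.8→6, 11.97→4
Mean rank = (8 + 7 + 6 + 4) / 4 = 6.25

6.25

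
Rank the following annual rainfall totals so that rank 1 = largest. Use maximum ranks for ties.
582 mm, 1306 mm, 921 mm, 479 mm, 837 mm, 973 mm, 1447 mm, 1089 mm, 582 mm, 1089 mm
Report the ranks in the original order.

Sorted (descending): 1447, 1306, 1089, 1089, 973, 921, 837, 582, 582, 479
The 2 values of 1089 occupy positions 3–4 → each gets rank 4.
The 2 values of 582 occupy positions 8–9 → each gets rank 9.

9, 2, 6, 10, 7, 5, 1, 4, 9, 4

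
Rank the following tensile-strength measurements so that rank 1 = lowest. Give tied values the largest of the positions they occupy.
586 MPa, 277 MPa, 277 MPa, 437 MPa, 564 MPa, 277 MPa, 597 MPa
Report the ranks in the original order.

Sorted (ascending): 277, 277, 277, 437, 564, 586, 597
The 3 values of 277 occupy positions 1–3 → each gets rank 3.

6, 3, 3, 4, 5, 3, 7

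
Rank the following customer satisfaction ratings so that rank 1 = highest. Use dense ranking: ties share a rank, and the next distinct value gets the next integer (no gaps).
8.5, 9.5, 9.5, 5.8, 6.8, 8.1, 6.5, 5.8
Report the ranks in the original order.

2, 1, 1, 6, 4, 3, 5, 6

Sorted (descending): 9.5, 9.5, 8.5, 8.1, 6.8, 6.5, 5.8, 5.8
The 2 values of 9.5 share dense rank 1.
The 2 values of 5.8 share dense rank 6.
Remaining distinct values take the next consecutive integers.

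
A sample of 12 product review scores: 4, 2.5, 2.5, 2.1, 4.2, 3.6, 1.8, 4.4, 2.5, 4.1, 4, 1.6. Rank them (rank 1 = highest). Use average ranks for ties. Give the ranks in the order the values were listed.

4.5, 8, 8, 10, 2, 6, 11, 1, 8, 3, 4.5, 12

Sorted (descending): 4.4, 4.2, 4.1, 4, 4, 3.6, 2.5, 2.5, 2.5, 2.1, 1.8, 1.6
The 2 values of 4 occupy positions 4–5 → average rank (4+5)/2 = 4.5.
The 3 values of 2.5 occupy positions 7–9 → average rank 8.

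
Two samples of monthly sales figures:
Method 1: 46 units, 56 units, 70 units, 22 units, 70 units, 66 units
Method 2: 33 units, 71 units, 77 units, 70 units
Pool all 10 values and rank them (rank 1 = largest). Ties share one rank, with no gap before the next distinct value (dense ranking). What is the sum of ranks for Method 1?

Sorted (descending): 77, 71, 70, 70, 70, 66, 56, 46, 33, 22
The 3 values of 70 share dense rank 3.
Remaining distinct values take the next consecutive integers.
Method 1 values → pooled ranks: 46→6, 56→5, 70→3, 22→8, 70→3, 66→4
Rank sum = 6 + 5 + 3 + 8 + 3 + 4 = 29

29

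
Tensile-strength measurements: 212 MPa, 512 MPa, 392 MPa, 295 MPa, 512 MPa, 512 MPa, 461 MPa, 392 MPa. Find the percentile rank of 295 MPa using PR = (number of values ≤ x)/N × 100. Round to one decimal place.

N = 8.
Strictly below 295: 1. Equal to 295: 1.
PR = 2/8 × 100 = 25.0

25.0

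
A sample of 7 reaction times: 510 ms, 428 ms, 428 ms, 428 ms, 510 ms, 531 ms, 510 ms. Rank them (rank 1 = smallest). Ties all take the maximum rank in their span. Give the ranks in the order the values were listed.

Sorted (ascending): 428, 428, 428, 510, 510, 510, 531
The 3 values of 428 occupy positions 1–3 → each gets rank 3.
The 3 values of 510 occupy positions 4–6 → each gets rank 6.

6, 3, 3, 3, 6, 7, 6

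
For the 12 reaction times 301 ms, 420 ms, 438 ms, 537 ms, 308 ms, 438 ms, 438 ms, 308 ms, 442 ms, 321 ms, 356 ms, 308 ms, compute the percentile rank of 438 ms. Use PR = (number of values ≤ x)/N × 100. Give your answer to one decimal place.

N = 12.
Strictly below 438: 7. Equal to 438: 3.
PR = 10/12 × 100 = 83.3

83.3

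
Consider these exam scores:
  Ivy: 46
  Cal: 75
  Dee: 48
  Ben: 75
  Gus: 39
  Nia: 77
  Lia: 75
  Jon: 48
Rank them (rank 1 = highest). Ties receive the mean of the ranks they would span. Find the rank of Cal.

Sorted (descending): 77, 75, 75, 75, 48, 48, 46, 39
The 3 values of 75 occupy positions 2–4 → average rank 3.
The 2 values of 48 occupy positions 5–6 → average rank (5+6)/2 = 5.5.
Cal has value 75 → rank 3.

3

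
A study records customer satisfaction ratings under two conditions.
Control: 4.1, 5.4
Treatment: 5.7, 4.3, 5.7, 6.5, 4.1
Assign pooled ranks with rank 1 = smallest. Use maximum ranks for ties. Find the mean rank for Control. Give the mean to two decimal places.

3.00

Sorted (ascending): 4.1, 4.1, 4.3, 5.4, 5.7, 5.7, 6.5
The 2 values of 4.1 occupy positions 1–2 → each gets rank 2.
The 2 values of 5.7 occupy positions 5–6 → each gets rank 6.
Control values → pooled ranks: 4.1→2, 5.4→4
Mean rank = (2 + 4) / 2 = 3.00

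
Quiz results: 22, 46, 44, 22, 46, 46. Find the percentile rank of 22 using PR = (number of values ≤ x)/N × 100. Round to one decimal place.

N = 6.
Strictly below 22: 0. Equal to 22: 2.
PR = 2/6 × 100 = 33.3

33.3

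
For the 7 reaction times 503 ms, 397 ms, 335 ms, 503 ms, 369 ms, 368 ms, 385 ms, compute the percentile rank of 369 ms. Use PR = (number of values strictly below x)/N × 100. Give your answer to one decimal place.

N = 7.
Strictly below 369: 2. Equal to 369: 1.
PR = 2/7 × 100 = 28.6

28.6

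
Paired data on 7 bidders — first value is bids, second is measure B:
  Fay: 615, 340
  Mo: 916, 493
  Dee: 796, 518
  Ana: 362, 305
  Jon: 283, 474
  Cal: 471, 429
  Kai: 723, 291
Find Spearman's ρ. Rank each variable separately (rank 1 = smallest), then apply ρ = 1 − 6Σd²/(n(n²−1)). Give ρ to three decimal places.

Ranks of variable 1: 4, 7, 6, 2, 1, 3, 5
Ranks of variable 2: 3, 6, 7, 2, 5, 4, 1
d = r₁ − r₂: 1, 1, -1, 0, -4, -1, 4
d²: 1, 1, 1, 0, 16, 1, 16; Σd² = 36
ρ = 1 − 6·36/(7·48) = 1 − 216/336 = 0.357

0.357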